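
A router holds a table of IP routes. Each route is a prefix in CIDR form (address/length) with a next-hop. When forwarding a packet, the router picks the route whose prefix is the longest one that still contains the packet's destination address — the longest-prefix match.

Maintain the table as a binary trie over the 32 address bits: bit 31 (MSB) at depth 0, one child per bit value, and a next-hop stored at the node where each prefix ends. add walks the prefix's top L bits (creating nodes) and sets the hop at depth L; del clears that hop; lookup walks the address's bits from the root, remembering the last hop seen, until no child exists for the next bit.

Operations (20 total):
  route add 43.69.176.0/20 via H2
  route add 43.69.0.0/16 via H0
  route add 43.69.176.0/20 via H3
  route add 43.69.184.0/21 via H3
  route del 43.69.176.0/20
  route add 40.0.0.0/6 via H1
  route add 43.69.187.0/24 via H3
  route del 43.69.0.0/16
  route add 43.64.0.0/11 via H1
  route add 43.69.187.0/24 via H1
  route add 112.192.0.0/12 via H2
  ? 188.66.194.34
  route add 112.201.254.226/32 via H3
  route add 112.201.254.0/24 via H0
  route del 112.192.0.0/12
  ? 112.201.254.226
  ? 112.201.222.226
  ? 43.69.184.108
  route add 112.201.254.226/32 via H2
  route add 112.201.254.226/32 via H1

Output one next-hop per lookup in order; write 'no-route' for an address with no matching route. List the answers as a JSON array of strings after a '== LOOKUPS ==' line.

Trace:
  add 43.69.176.0/20 -> H2 at depth 20
  add 43.69.0.0/16 -> H0 at depth 16
  add 43.69.176.0/20 -> H3 at depth 20
  add 43.69.184.0/21 -> H3 at depth 21
  del 43.69.176.0/20 (clear depth 20)
  add 40.0.0.0/6 -> H1 at depth 6
  add 43.69.187.0/24 -> H3 at depth 24
  del 43.69.0.0/16 (clear depth 16)
  add 43.64.0.0/11 -> H1 at depth 11
  add 43.69.187.0/24 -> H1 at depth 24
  add 112.192.0.0/12 -> H2 at depth 12
  ? 188.66.194.34  path d0:-  best=no-route
  add 112.201.254.226/32 -> H3 at depth 32
  add 112.201.254.0/24 -> H0 at depth 24
  del 112.192.0.0/12 (clear depth 12)
  ? 112.201.254.226  path d0:-→d1:-→d2:-→d3:-→d4:-→d5:-→d6:-→d7:-→d8:-→d9:-→d10:-→d11:-→d12:-→d13:-→d14:-→d15:-→d16:-→d17:-→d18:-→d19:-→d20:-→d21:-→d22:-→d23:-→d24:H0→d25:-→d26:-→d27:-→d28:-→d29:-→d30:-→d31:-→d32:H3  best=H3
  ? 112.201.222.226  path d0:-→d1:-→d2:-→d3:-→d4:-→d5:-→d6:-→d7:-→d8:-→d9:-→d10:-→d11:-→d12:-→d13:-→d14:-→d15:-→d16:-→d17:-→d18:-  best=no-route
  ? 43.69.184.108  path d0:-→d1:-→d2:-→d3:-→d4:-→d5:-→d6:H1→d7:-→d8:-→d9:-→d10:-→d11:H1→d12:-→d13:-→d14:-→d15:-→d16:-→d17:-→d18:-→d19:-→d20:-→d21:H3→d22:-  best=H3
  add 112.201.254.226/32 -> H2 at depth 32
  add 112.201.254.226/32 -> H1 at depth 32

== LOOKUPS ==
["no-route","H3","no-route","H3"]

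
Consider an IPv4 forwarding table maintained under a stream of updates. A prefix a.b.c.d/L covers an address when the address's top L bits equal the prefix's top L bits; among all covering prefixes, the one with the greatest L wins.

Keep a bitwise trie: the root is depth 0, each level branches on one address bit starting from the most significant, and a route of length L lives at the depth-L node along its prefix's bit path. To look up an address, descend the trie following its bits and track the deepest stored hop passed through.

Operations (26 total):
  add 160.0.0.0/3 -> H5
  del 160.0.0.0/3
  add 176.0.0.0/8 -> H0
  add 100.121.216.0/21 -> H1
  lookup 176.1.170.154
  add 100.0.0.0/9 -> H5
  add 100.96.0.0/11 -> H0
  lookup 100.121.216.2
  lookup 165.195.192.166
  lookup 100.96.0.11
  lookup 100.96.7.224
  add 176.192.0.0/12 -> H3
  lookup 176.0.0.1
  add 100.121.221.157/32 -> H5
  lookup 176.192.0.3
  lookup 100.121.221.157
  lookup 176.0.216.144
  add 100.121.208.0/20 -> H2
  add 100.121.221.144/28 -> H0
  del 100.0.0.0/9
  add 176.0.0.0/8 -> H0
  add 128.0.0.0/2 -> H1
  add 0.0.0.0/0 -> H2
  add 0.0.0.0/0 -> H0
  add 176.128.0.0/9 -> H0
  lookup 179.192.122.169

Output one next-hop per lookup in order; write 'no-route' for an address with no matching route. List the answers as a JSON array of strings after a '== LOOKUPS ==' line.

Apply in order:
  + 160.0.0.0/3 (H5) depth=3
  - 160.0.0.0/3 clear@3
  + 176.0.0.0/8 (H0) depth=8
  + 100.121.216.0/21 (H1) depth=21
  lookup 176.1.170.154: bits 10110000 walk d0:-→d1:-→d2:-→d3:-→d4:-→d5:-→d6:-→d7:-→d8:H0 -> H0
  + 100.0.0.0/9 (H5) depth=9
  + 100.96.0.0/11 (H0) depth=11
  lookup 100.121.216.2: bits 011001000111100111011 walk d0:-→d1:-→d2:-→d3:-→d4:-→d5:-→d6:-→d7:-→d8:-→d9:H5→d10:-→d11:H0→d12:-→d13:-→d14:-→d15:-→d16:-→d17:-→d18:-→d19:-→d20:-→d21:H1 -> H1
  lookup 165.195.192.166: bits 101 walk d0:-→d1:-→d2:-→d3:- -> no-route
  lookup 100.96.0.11: bits 01100100011 walk d0:-→d1:-→d2:-→d3:-→d4:-→d5:-→d6:-→d7:-→d8:-→d9:H5→d10:-→d11:H0 -> H0
  lookup 100.96.7.224: bits 01100100011 walk d0:-→d1:-→d2:-→d3:-→d4:-→d5:-→d6:-→d7:-→d8:-→d9:H5→d10:-→d11:H0 -> H0
  + 176.192.0.0/12 (H3) depth=12
  lookup 176.0.0.1: bits 10110000 walk d0:-→d1:-→d2:-→d3:-→d4:-→d5:-→d6:-→d7:-→d8:H0 -> H0
  + 100.121.221.157/32 (H5) depth=32
  lookup 176.192.0.3: bits 101100001100 walk d0:-→d1:-→d2:-→d3:-→d4:-→d5:-→d6:-→d7:-→d8:H0→d9:-→d10:-→d11:-→d12:H3 -> H3
  lookup 100.121.221.157: bits 01100100011110011101110110011101 walk d0:-→d1:-→d2:-→d3:-→d4:-→d5:-→d6:-→d7:-→d8:-→d9:H5→d10:-→d11:H0→d12:-→d13:-→d14:-→d15:-→d16:-→d17:-→d18:-→d19:-→d20:-→d21:H1→d22:-→d23:-→d24:-→d25:-→d26:-→d27:-→d28:-→d29:-→d30:-→d31:-→d32:H5 -> H5
  lookup 176.0.216.144: bits 10110000 walk d0:-→d1:-→d2:-→d3:-→d4:-→d5:-→d6:-→d7:-→d8:H0 -> H0
  + 100.121.208.0/20 (H2) depth=20
  + 100.121.221.144/28 (H0) depth=28
  - 100.0.0.0/9 clear@9
  + 176.0.0.0/8 (H0) depth=8
  + 128.0.0.0/2 (H1) depth=2
  + 0.0.0.0/0 (H2) depth=0
  + 0.0.0.0/0 (H0) depth=0
  + 176.128.0.0/9 (H0) depth=9
  lookup 179.192.122.169: bits 101100 walk d0:H0→d1:-→d2:H1→d3:-→d4:-→d5:-→d6:- -> H1

== LOOKUPS ==
["H0","H1","no-route","H0","H0","H0","H3","H5","H0","H1"]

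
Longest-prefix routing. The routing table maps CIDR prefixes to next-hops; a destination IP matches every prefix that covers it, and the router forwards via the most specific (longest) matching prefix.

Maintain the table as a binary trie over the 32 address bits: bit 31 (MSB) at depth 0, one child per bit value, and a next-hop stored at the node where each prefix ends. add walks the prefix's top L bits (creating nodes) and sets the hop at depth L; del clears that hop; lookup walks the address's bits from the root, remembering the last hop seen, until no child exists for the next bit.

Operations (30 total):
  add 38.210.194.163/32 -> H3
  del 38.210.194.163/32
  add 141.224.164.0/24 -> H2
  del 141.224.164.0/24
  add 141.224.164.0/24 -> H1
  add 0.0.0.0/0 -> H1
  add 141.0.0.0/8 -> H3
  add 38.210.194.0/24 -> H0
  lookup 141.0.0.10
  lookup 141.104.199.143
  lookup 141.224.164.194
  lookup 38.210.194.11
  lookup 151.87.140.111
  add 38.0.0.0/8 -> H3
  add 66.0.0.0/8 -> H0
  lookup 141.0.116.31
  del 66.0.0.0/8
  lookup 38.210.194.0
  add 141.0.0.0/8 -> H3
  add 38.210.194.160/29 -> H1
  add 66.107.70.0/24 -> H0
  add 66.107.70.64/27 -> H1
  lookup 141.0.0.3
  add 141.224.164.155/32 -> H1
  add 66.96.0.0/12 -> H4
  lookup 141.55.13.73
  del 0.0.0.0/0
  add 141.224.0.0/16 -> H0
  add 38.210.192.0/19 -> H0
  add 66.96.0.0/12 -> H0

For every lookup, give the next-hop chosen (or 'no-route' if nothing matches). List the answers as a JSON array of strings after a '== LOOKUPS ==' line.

Process each operation:
  add 38.210.194.163/32 -> H3 at depth 32
  del 38.210.194.163/32 (clear depth 32)
  add 141.224.164.0/24 -> H2 at depth 24
  del 141.224.164.0/24 (clear depth 24)
  add 141.224.164.0/24 -> H1 at depth 24
  add 0.0.0.0/0 -> H1 at depth 0
  add 141.0.0.0/8 -> H3 at depth 8
  add 38.210.194.0/24 -> H0 at depth 24
  lookup 141.0.0.10: bits 10001101 walk d0:H1→d1:-→d2:-→d3:-→d4:-→d5:-→d6:-→d7:-→d8:H3 -> H3
  lookup 141.104.199.143: bits 10001101 walk d0:H1→d1:-→d2:-→d3:-→d4:-→d5:-→d6:-→d7:-→d8:H3 -> H3
  lookup 141.224.164.194: bits 100011011110000010100100 walk d0:H1→d1:-→d2:-→d3:-→d4:-→d5:-→d6:-→d7:-→d8:H3→d9:-→d10:-→d11:-→d12:-→d13:-→d14:-→d15:-→d16:-→d17:-→d18:-→d19:-→d20:-→d21:-→d22:-→d23:-→d24:H1 -> H1
  lookup 38.210.194.11: bits 001001101101001011000010 walk d0:H1→d1:-→d2:-→d3:-→d4:-→d5:-→d6:-→d7:-→d8:-→d9:-→d10:-→d11:-→d12:-→d13:-→d14:-→d15:-→d16:-→d17:-→d18:-→d19:-→d20:-→d21:-→d22:-→d23:-→d24:H0 -> H0
  lookup 151.87.140.111: bits 100 walk d0:H1→d1:-→d2:-→d3:- -> H1
  add 38.0.0.0/8 -> H3 at depth 8
  add 66.0.0.0/8 -> H0 at depth 8
  lookup 141.0.116.31: bits 10001101 walk d0:H1→d1:-→d2:-→d3:-→d4:-→d5:-→d6:-→d7:-→d8:H3 -> H3
  del 66.0.0.0/8 (clear depth 8)
  lookup 38.210.194.0: bits 001001101101001011000010 walk d0:H1→d1:-→d2:-→d3:-→d4:-→d5:-→d6:-→d7:-→d8:H3→d9:-→d10:-→d11:-→d12:-→d13:-→d14:-→d15:-→d16:-→d17:-→d18:-→d19:-→d20:-→d21:-→d22:-→d23:-→d24:H0 -> H0
  add 141.0.0.0/8 -> H3 at depth 8
  add 38.210.194.160/29 -> H1 at depth 29
  add 66.107.70.0/24 -> H0 at depth 24
  add 66.107.70.64/27 -> H1 at depth 27
  lookup 141.0.0.3: bits 10001101 walk d0:H1→d1:-→d2:-→d3:-→d4:-→d5:-→d6:-→d7:-→d8:H3 -> H3
  add 141.224.164.155/32 -> H1 at depth 32
  add 66.96.0.0/12 -> H4 at depth 12
  lookup 141.55.13.73: bits 10001101 walk d0:H1→d1:-→d2:-→d3:-→d4:-→d5:-→d6:-→d7:-→d8:H3 -> H3
  del 0.0.0.0/0 (clear depth 0)
  add 141.224.0.0/16 -> H0 at depth 16
  add 38.210.192.0/19 -> H0 at depth 19
  add 66.96.0.0/12 -> H0 at depth 12

== LOOKUPS ==
["H3","H3","H1","H0","H1","H3","H0","H3","H3"]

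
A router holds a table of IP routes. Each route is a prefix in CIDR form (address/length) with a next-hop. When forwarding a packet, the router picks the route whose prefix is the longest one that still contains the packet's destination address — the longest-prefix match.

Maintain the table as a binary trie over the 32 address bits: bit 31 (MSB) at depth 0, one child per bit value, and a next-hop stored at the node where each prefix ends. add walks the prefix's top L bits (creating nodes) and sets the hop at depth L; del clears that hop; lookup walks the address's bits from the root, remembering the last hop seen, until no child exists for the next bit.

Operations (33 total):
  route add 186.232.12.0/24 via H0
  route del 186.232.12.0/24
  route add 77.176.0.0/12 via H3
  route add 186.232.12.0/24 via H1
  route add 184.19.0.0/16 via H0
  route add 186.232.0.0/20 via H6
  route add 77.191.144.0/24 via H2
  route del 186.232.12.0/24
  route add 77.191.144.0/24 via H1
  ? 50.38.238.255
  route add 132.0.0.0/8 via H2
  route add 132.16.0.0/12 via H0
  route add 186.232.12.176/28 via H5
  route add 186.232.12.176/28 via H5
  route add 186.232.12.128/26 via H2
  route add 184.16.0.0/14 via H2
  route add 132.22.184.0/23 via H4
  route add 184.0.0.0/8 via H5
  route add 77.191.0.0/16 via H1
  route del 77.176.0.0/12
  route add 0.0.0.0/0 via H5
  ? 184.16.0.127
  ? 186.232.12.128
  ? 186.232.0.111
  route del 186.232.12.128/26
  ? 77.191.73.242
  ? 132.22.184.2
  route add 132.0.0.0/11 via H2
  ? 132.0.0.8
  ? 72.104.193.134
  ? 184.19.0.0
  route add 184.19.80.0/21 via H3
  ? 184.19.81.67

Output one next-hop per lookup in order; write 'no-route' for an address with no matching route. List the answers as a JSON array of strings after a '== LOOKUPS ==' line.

Process each operation:
  + 186.232.12.0/24 (H0) depth=24
  del 186.232.12.0/24 (clear depth 24)
  + 77.176.0.0/12 (H3) depth=12
  + 186.232.12.0/24 (H1) depth=24
  + 184.19.0.0/16 (H0) depth=16
  + 186.232.0.0/20 (H6) depth=20
  + 77.191.144.0/24 (H2) depth=24
  del 186.232.12.0/24 (clear depth 24)
  + 77.191.144.0/24 (H1) depth=24
  ? 50.38.238.255  path d0:-→d1:-  best=no-route
  + 132.0.0.0/8 (H2) depth=8
  + 132.16.0.0/12 (H0) depth=12
  + 186.232.12.176/28 (H5) depth=28
  + 186.232.12.176/28 (H5) depth=28
  + 186.232.12.128/26 (H2) depth=26
  + 184.16.0.0/14 (H2) depth=14
  + 132.22.184.0/23 (H4) depth=23
  + 184.0.0.0/8 (H5) depth=8
  + 77.191.0.0/16 (H1) depth=16
  del 77.176.0.0/12 (clear depth 12)
  + 0.0.0.0/0 (H5) depth=0
  ? 184.16.0.127  path d0:H5→d1:-→d2:-→d3:-→d4:-→d5:-→d6:-→d7:-→d8:H5→d9:-→d10:-→d11:-→d12:-→d13:-→d14:H2  best=H2
  ? 186.232.12.128  path d0:H5→d1:-→d2:-→d3:-→d4:-→d5:-→d6:-→d7:-→d8:-→d9:-→d10:-→d11:-→d12:-→d13:-→d14:-→d15:-→d16:-→d17:-→d18:-→d19:-→d20:H6→d21:-→d22:-→d23:-→d24:-→d25:-→d26:H2  best=H2
  ? 186.232.0.111  path d0:H5→d1:-→d2:-→d3:-→d4:-→d5:-→d6:-→d7:-→d8:-→d9:-→d10:-→d11:-→d12:-→d13:-→d14:-→d15:-→d16:-→d17:-→d18:-→d19:-→d20:H6  best=H6
  del 186.232.12.128/26 (clear depth 26)
  ? 77.191.73.242  path d0:H5→d1:-→d2:-→d3:-→d4:-→d5:-→d6:-→d7:-→d8:-→d9:-→d10:-→d11:-→d12:-→d13:-→d14:-→d15:-→d16:H1  best=H1
  ? 132.22.184.2  path d0:H5→d1:-→d2:-→d3:-→d4:-→d5:-→d6:-→d7:-→d8:H2→d9:-→d10:-→d11:-→d12:H0→d13:-→d14:-→d15:-→d16:-→d17:-→d18:-→d19:-→d20:-→d21:-→d22:-→d23:H4  best=H4
  + 132.0.0.0/11 (H2) depth=11
  ? 132.0.0.8  path d0:H5→d1:-→d2:-→d3:-→d4:-→d5:-→d6:-→d7:-→d8:H2→d9:-→d10:-→d11:H2  best=H2
  ? 72.104.193.134  path d0:H5→d1:-→d2:-→d3:-→d4:-→d5:-  best=H5
  ? 184.19.0.0  path d0:H5→d1:-→d2:-→d3:-→d4:-→d5:-→d6:-→d7:-→d8:H5→d9:-→d10:-→d11:-→d12:-→d13:-→d14:H2→d15:-→d16:H0  best=H0
  + 184.19.80.0/21 (H3) depth=21
  ? 184.19.81.67  path d0:H5→d1:-→d2:-→d3:-→d4:-→d5:-→d6:-→d7:-→d8:H5→d9:-→d10:-→d11:-→d12:-→d13:-→d14:H2→d15:-→d16:H0→d17:-→d18:-→d19:-→d20:-→d21:H3  best=H3

== LOOKUPS ==
["no-route","H2","H2","H6","H1","H4","H2","H5","H0","H3"]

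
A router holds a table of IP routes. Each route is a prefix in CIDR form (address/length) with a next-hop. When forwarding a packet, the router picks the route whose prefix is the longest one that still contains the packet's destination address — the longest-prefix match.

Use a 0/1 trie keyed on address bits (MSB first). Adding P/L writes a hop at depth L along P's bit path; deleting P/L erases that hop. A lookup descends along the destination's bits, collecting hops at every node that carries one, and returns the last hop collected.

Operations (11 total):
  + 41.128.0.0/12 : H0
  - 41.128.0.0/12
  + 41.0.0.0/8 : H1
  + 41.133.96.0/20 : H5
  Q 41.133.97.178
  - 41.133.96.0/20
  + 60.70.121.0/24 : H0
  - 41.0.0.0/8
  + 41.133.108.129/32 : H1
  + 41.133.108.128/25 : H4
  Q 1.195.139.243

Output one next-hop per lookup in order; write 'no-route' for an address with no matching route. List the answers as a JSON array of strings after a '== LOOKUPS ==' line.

Trace:
  add 41.128.0.0/12 -> H0 at depth 12
  - 41.128.0.0/12 clear@12
  add 41.0.0.0/8 -> H1 at depth 8
  add 41.133.96.0/20 -> H5 at depth 20
  Q 41.133.97.178: descend 00101001100001010110 ; hops seen [H1,H5] ; pick H5
  - 41.133.96.0/20 clear@20
  add 60.70.121.0/24 -> H0 at depth 24
  - 41.0.0.0/8 clear@8
  add 41.133.108.129/32 -> H1 at depth 32
  add 41.133.108.128/25 -> H4 at depth 25
  Q 1.195.139.243: descend 00 ; hops seen [∅] ; pick no-route

== LOOKUPS ==
["H5","no-route"]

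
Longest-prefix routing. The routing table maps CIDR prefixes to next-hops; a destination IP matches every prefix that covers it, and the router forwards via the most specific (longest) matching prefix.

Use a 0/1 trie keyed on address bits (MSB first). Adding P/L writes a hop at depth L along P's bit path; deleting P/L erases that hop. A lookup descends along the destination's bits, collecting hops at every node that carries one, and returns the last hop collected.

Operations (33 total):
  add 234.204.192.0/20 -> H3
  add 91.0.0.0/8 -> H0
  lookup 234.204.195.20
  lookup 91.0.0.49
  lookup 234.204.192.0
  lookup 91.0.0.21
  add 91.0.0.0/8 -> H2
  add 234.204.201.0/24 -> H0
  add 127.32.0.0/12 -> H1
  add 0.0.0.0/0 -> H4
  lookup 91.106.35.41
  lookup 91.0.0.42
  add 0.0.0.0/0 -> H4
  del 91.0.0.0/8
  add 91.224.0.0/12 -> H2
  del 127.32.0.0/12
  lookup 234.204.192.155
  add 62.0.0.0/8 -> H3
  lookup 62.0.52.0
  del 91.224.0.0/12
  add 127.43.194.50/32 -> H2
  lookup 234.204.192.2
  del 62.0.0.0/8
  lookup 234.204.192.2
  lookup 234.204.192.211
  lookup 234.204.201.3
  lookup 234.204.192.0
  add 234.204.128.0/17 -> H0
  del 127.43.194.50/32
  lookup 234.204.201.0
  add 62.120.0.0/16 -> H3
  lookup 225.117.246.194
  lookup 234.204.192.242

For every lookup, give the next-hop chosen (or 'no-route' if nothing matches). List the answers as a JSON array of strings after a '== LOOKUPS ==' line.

Process each operation:
  add 234.204.192.0/20 -> H3 at depth 20
  add 91.0.0.0/8 -> H0 at depth 8
  Q 234.204.195.20: descend 11101010110011001100 ; hops seen [H3] ; pick H3
  Q 91.0.0.49: descend 01011011 ; hops seen [H0] ; pick H0
  Q 234.204.192.0: descend 11101010110011001100 ; hops seen [H3] ; pick H3
  Q 91.0.0.21: descend 01011011 ; hops seen [H0] ; pick H0
  add 91.0.0.0/8 -> H2 at depth 8
  add 234.204.201.0/24 -> H0 at depth 24
  add 127.32.0.0/12 -> H1 at depth 12
  add 0.0.0.0/0 -> H4 at depth 0
  Q 91.106.35.41: descend 01011011 ; hops seen [H4,H2] ; pick H2
  Q 91.0.0.42: descend 01011011 ; hops seen [H4,H2] ; pick H2
  add 0.0.0.0/0 -> H4 at depth 0
  del 91.0.0.0/8 (clear depth 8)
  add 91.224.0.0/12 -> H2 at depth 12
  del 127.32.0.0/12 (clear depth 12)
  Q 234.204.192.155: descend 11101010110011001100 ; hops seen [H4,H3] ; pick H3
  add 62.0.0.0/8 -> H3 at depth 8
  Q 62.0.52.0: descend 00111110 ; hops seen [H4,H3] ; pick H3
  del 91.224.0.0/12 (clear depth 12)
  add 127.43.194.50/32 -> H2 at depth 32
  Q 234.204.192.2: descend 11101010110011001100 ; hops seen [H4,H3] ; pick H3
  del 62.0.0.0/8 (clear depth 8)
  Q 234.204.192.2: descend 11101010110011001100 ; hops seen [H4,H3] ; pick H3
  Q 234.204.192.211: descend 11101010110011001100 ; hops seen [H4,H3] ; pick H3
  Q 234.204.201.3: descend 111010101100110011001001 ; hops seen [H4,H3,H0] ; pick H0
  Q 234.204.192.0: descend 11101010110011001100 ; hops seen [H4,H3] ; pick H3
  add 234.204.128.0/17 -> H0 at depth 17
  del 127.43.194.50/32 (clear depth 32)
  Q 234.204.201.0: descend 111010101100110011001001 ; hops seen [H4,H0,H3,H0] ; pick H0
  add 62.120.0.0/16 -> H3 at depth 16
  Q 225.117.246.194: descend 1110 ; hops seen [H4] ; pick H4
  Q 234.204.192.242: descend 11101010110011001100 ; hops seen [H4,H0,H3] ; pick H3

== LOOKUPS ==
["H3","H0","H3","H0","H2","H2","H3","H3","H3","H3","H3","H0","H3","H0","H4","H3"]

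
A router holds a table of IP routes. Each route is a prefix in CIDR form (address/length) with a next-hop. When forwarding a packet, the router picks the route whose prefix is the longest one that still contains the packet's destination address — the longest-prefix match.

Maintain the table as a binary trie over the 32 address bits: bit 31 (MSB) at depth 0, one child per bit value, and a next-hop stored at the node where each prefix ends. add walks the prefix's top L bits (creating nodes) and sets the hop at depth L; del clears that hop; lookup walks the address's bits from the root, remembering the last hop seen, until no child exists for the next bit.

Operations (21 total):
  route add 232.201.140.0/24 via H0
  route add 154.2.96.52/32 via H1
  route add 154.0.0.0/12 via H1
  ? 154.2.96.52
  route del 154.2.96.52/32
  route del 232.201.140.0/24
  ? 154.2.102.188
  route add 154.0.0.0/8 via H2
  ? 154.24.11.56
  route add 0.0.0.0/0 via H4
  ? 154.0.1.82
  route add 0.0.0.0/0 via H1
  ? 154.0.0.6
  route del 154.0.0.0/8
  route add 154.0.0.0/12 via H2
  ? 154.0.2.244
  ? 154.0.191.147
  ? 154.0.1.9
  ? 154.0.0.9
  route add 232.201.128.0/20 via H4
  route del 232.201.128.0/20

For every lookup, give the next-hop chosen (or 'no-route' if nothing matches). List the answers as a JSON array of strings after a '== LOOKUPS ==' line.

Apply in order:
  + 232.201.140.0/24 (H0) depth=24
  + 154.2.96.52/32 (H1) depth=32
  + 154.0.0.0/12 (H1) depth=12
  lookup 154.2.96.52: bits 10011010000000100110000000110100 walk d0:-→d1:-→d2:-→d3:-→d4:-→d5:-→d6:-→d7:-→d8:-→d9:-→d10:-→d11:-→d12:H1→d13:-→d14:-→d15:-→d16:-→d17:-→d18:-→d19:-→d20:-→d21:-→d22:-→d23:-→d24:-→d25:-→d26:-→d27:-→d28:-→d29:-→d30:-→d31:-→d32:H1 -> H1
  - 154.2.96.52/32 clear@32
  - 232.201.140.0/24 clear@24
  lookup 154.2.102.188: bits 100110100000001001100 walk d0:-→d1:-→d2:-→d3:-→d4:-→d5:-→d6:-→d7:-→d8:-→d9:-→d10:-→d11:-→d12:H1→d13:-→d14:-→d15:-→d16:-→d17:-→d18:-→d19:-→d20:-→d21:- -> H1
  + 154.0.0.0/8 (H2) depth=8
  lookup 154.24.11.56: bits 10011010000 walk d0:-→d1:-→d2:-→d3:-→d4:-→d5:-→d6:-→d7:-→d8:H2→d9:-→d10:-→d11:- -> H2
  + 0.0.0.0/0 (H4) depth=0
  lookup 154.0.1.82: bits 10011010000000 walk d0:H4→d1:-→d2:-→d3:-→d4:-→d5:-→d6:-→d7:-→d8:H2→d9:-→d10:-→d11:-→d12:H1→d13:-→d14:- -> H1
  + 0.0.0.0/0 (H1) depth=0
  lookup 154.0.0.6: bits 10011010000000 walk d0:H1→d1:-→d2:-→d3:-→d4:-→d5:-→d6:-→d7:-→d8:H2→d9:-→d10:-→d11:-→d12:H1→d13:-→d14:- -> H1
  - 154.0.0.0/8 clear@8
  + 154.0.0.0/12 (H2) depth=12
  lookup 154.0.2.244: bits 10011010000000 walk d0:H1→d1:-→d2:-→d3:-→d4:-→d5:-→d6:-→d7:-→d8:-→d9:-→d10:-→d11:-→d12:H2→d13:-→d14:- -> H2
  lookup 154.0.191.147: bits 10011010000000 walk d0:H1→d1:-→d2:-→d3:-→d4:-→d5:-→d6:-→d7:-→d8:-→d9:-→d10:-→d11:-→d12:H2→d13:-→d14:- -> H2
  lookup 154.0.1.9: bits 10011010000000 walk d0:H1→d1:-→d2:-→d3:-→d4:-→d5:-→d6:-→d7:-→d8:-→d9:-→d10:-→d11:-→d12:H2→d13:-→d14:- -> H2
  lookup 154.0.0.9: bits 10011010000000 walk d0:H1→d1:-→d2:-→d3:-→d4:-→d5:-→d6:-→d7:-→d8:-→d9:-→d10:-→d11:-→d12:H2→d13:-→d14:- -> H2
  + 232.201.128.0/20 (H4) depth=20
  - 232.201.128.0/20 clear@20

== LOOKUPS ==
["H1","H1","H2","H1","H1","H2","H2","H2","H2"]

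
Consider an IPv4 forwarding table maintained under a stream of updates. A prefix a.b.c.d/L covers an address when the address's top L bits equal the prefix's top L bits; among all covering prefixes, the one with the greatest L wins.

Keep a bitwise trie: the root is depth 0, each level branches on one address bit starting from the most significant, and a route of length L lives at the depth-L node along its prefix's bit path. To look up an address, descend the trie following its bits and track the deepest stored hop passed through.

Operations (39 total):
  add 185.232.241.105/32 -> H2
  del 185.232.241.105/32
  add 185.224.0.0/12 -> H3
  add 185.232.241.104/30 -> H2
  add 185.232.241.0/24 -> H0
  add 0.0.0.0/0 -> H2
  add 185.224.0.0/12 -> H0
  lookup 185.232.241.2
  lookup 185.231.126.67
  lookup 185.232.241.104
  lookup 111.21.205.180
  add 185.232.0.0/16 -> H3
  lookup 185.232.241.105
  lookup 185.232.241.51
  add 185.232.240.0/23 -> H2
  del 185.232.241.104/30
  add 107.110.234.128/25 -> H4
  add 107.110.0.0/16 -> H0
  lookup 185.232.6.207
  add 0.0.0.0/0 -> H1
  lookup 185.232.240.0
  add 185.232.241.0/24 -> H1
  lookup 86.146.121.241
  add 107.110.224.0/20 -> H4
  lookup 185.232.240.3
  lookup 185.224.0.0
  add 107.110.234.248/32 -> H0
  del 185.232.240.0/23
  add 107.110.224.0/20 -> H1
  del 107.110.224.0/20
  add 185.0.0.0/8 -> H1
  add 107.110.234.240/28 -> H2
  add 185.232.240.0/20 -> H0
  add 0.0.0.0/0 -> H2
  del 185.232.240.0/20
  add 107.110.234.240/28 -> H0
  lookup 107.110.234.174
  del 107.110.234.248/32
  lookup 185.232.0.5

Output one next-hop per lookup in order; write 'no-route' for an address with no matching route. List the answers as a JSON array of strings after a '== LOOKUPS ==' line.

Process each operation:
  add 185.232.241.105/32 -> H2 at depth 32
  - 185.232.241.105/32 clear@32
  add 185.224.0.0/12 -> H3 at depth 12
  add 185.232.241.104/30 -> H2 at depth 30
  add 185.232.241.0/24 -> H0 at depth 24
  add 0.0.0.0/0 -> H2 at depth 0
  add 185.224.0.0/12 -> H0 at depth 12
  ? 185.232.241.2  path d0:H2→d1:-→d2:-→d3:-→d4:-→d5:-→d6:-→d7:-→d8:-→d9:-→d10:-→d11:-→d12:H0→d13:-→d14:-→d15:-→d16:-→d17:-→d18:-→d19:-→d20:-→d21:-→d22:-→d23:-→d24:H0→d25:-  best=H0
  ? 185.231.126.67  path d0:H2→d1:-→d2:-→d3:-→d4:-→d5:-→d6:-→d7:-→d8:-→d9:-→d10:-→d11:-→d12:H0  best=H0
  ? 185.232.241.104  path d0:H2→d1:-→d2:-→d3:-→d4:-→d5:-→d6:-→d7:-→d8:-→d9:-→d10:-→d11:-→d12:H0→d13:-→d14:-→d15:-→d16:-→d17:-→d18:-→d19:-→d20:-→d21:-→d22:-→d23:-→d24:H0→d25:-→d26:-→d27:-→d28:-→d29:-→d30:H2→d31:-  best=H2
  ? 111.21.205.180  path d0:H2  best=H2
  add 185.232.0.0/16 -> H3 at depth 16
  ? 185.232.241.105  path d0:H2→d1:-→d2:-→d3:-→d4:-→d5:-→d6:-→d7:-→d8:-→d9:-→d10:-→d11:-→d12:H0→d13:-→d14:-→d15:-→d16:H3→d17:-→d18:-→d19:-→d20:-→d21:-→d22:-→d23:-→d24:H0→d25:-→d26:-→d27:-→d28:-→d29:-→d30:H2→d31:-→d32:-  best=H2
  ? 185.232.241.51  path d0:H2→d1:-→d2:-→d3:-→d4:-→d5:-→d6:-→d7:-→d8:-→d9:-→d10:-→d11:-→d12:H0→d13:-→d14:-→d15:-→d16:H3→d17:-→d18:-→d19:-→d20:-→d21:-→d22:-→d23:-→d24:H0→d25:-  best=H0
  add 185.232.240.0/23 -> H2 at depth 23
  - 185.232.241.104/30 clear@30
  add 107.110.234.128/25 -> H4 at depth 25
  add 107.110.0.0/16 -> H0 at depth 16
  ? 185.232.6.207  path d0:H2→d1:-→d2:-→d3:-→d4:-→d5:-→d6:-→d7:-→d8:-→d9:-→d10:-→d11:-→d12:H0→d13:-→d14:-→d15:-→d16:H3  best=H3
  add 0.0.0.0/0 -> H1 at depth 0
  ? 185.232.240.0  path d0:H1→d1:-→d2:-→d3:-→d4:-→d5:-→d6:-→d7:-→d8:-→d9:-→d10:-→d11:-→d12:H0→d13:-→d14:-→d15:-→d16:H3→d17:-→d18:-→d19:-→d20:-→d21:-→d22:-→d23:H2  best=H2
  add 185.232.241.0/24 -> H1 at depth 24
  ? 86.146.121.241  path d0:H1→d1:-→d2:-  best=H1
  add 107.110.224.0/20 -> H4 at depth 20
  ? 185.232.240.3  path d0:H1→d1:-→d2:-→d3:-→d4:-→d5:-→d6:-→d7:-→d8:-→d9:-→d10:-→d11:-→d12:H0→d13:-→d14:-→d15:-→d16:H3→d17:-→d18:-→d19:-→d20:-→d21:-→d22:-→d23:H2  best=H2
  ? 185.224.0.0  path d0:H1→d1:-→d2:-→d3:-→d4:-→d5:-→d6:-→d7:-→d8:-→d9:-→d10:-→d11:-→d12:H0  best=H0
  add 107.110.234.248/32 -> H0 at depth 32
  - 185.232.240.0/23 clear@23
  add 107.110.224.0/20 -> H1 at depth 20
  - 107.110.224.0/20 clear@20
  add 185.0.0.0/8 -> H1 at depth 8
  add 107.110.234.240/28 -> H2 at depth 28
  add 185.232.240.0/20 -> H0 at depth 20
  add 0.0.0.0/0 -> H2 at depth 0
  - 185.232.240.0/20 clear@20
  add 107.110.234.240/28 -> H0 at depth 28
  ? 107.110.234.174  path d0:H2→d1:-→d2:-→d3:-→d4:-→d5:-→d6:-→d7:-→d8:-→d9:-→d10:-→d11:-→d12:-→d13:-→d14:-→d15:-→d16:H0→d17:-→d18:-→d19:-→d20:-→d21:-→d22:-→d23:-→d24:-→d25:H4  best=H4
  - 107.110.234.248/32 clear@32
  ? 185.232.0.5  path d0:H2→d1:-→d2:-→d3:-→d4:-→d5:-→d6:-→d7:-→d8:H1→d9:-→d10:-→d11:-→d12:H0→d13:-→d14:-→d15:-→d16:H3  best=H3

== LOOKUPS ==
["H0","H0","H2","H2","H2","H0","H3","H2","H1","H2","H0","H4","H3"]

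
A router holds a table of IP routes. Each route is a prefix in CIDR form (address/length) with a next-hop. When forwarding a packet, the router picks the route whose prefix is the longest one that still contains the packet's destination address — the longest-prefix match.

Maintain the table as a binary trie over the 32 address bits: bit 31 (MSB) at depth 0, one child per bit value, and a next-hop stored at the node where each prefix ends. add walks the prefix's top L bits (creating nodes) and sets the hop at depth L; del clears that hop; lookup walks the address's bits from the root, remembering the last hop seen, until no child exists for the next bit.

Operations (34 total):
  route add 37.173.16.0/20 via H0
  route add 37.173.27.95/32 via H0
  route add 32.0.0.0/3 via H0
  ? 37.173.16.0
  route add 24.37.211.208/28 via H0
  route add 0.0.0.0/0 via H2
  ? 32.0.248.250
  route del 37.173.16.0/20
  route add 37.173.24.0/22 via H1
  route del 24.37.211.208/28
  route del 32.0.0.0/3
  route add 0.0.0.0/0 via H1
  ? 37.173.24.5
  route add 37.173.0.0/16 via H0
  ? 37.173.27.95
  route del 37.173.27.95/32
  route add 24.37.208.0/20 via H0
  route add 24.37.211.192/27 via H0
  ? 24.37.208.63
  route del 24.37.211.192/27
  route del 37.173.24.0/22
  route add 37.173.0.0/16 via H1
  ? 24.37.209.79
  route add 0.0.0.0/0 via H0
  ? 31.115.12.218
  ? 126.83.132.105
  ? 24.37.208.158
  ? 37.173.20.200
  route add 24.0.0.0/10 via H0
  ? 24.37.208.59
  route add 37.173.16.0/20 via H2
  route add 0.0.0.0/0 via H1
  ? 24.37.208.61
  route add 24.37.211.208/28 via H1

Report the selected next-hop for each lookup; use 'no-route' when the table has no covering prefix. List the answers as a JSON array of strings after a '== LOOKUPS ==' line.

Trace:
  add 37.173.16.0/20 -> H0 at depth 20
  add 37.173.27.95/32 -> H0 at depth 32
  add 32.0.0.0/3 -> H0 at depth 3
  Q 37.173.16.0: descend 00100101101011010001 ; hops seen [H0,H0] ; pick H0
  add 24.37.211.208/28 -> H0 at depth 28
  add 0.0.0.0/0 -> H2 at depth 0
  Q 32.0.248.250: descend 00100 ; hops seen [H2,H0] ; pick H0
  - 37.173.16.0/20 clear@20
  add 37.173.24.0/22 -> H1 at depth 22
  - 24.37.211.208/28 clear@28
  - 32.0.0.0/3 clear@3
  add 0.0.0.0/0 -> H1 at depth 0
  Q 37.173.24.5: descend 0010010110101101000110 ; hops seen [H1,H1] ; pick H1
  add 37.173.0.0/16 -> H0 at depth 16
  Q 37.173.27.95: descend 00100101101011010001101101011111 ; hops seen [H1,H0,H1,H0] ; pick H0
  - 37.173.27.95/32 clear@32
  add 24.37.208.0/20 -> H0 at depth 20
  add 24.37.211.192/27 -> H0 at depth 27
  Q 24.37.208.63: descend 0001100000100101110100 ; hops seen [H1,H0] ; pick H0
  - 24.37.211.192/27 clear@27
  - 37.173.24.0/22 clear@22
  add 37.173.0.0/16 -> H1 at depth 16
  Q 24.37.209.79: descend 0001100000100101110100 ; hops seen [H1,H0] ; pick H0
  add 0.0.0.0/0 -> H0 at depth 0
  Q 31.115.12.218: descend 00011 ; hops seen [H0] ; pick H0
  Q 126.83.132.105: descend 0 ; hops seen [H0] ; pick H0
  Q 24.37.208.158: descend 0001100000100101110100 ; hops seen [H0,H0] ; pick H0
  Q 37.173.20.200: descend 00100101101011010001 ; hops seen [H0,H1] ; pick H1
  add 24.0.0.0/10 -> H0 at depth 10
  Q 24.37.208.59: descend 0001100000100101110100 ; hops seen [H0,H0,H0] ; pick H0
  add 37.173.16.0/20 -> H2 at depth 20
  add 0.0.0.0/0 -> H1 at depth 0
  Q 24.37.208.61: descend 0001100000100101110100 ; hops seen [H1,H0,H0] ; pick H0
  add 24.37.211.208/28 -> H1 at depth 28

== LOOKUPS ==
["H0","H0","H1","H0","H0","H0","H0","H0","H0","H1","H0","H0"]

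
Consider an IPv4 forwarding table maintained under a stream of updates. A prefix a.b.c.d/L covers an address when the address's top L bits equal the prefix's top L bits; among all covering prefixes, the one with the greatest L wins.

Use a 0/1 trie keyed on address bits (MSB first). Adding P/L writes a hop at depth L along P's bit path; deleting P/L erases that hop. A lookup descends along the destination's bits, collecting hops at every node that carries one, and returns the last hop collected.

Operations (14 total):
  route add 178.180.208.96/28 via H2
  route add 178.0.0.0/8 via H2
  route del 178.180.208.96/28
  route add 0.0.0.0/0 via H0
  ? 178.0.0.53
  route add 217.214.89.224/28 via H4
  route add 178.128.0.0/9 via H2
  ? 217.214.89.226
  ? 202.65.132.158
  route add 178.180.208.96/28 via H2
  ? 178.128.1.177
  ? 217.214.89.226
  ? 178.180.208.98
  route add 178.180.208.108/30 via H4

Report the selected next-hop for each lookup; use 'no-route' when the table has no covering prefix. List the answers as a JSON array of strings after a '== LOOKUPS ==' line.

Apply in order:
  + 178.180.208.96/28 (H2) depth=28
  + 178.0.0.0/8 (H2) depth=8
  - 178.180.208.96/28 clear@28
  + 0.0.0.0/0 (H0) depth=0
  ? 178.0.0.53  path d0:H0→d1:-→d2:-→d3:-→d4:-→d5:-→d6:-→d7:-→d8:H2  best=H2
  + 217.214.89.224/28 (H4) depth=28
  + 178.128.0.0/9 (H2) depth=9
  ? 217.214.89.226  path d0:H0→d1:-→d2:-→d3:-→d4:-→d5:-→d6:-→d7:-→d8:-→d9:-→d10:-→d11:-→d12:-→d13:-→d14:-→d15:-→d16:-→d17:-→d18:-→d19:-→d20:-→d21:-→d22:-→d23:-→d24:-→d25:-→d26:-→d27:-→d28:H4  best=H4
  ? 202.65.132.158  path d0:H0→d1:-→d2:-→d3:-  best=H0
  + 178.180.208.96/28 (H2) depth=28
  ? 178.128.1.177  path d0:H0→d1:-→d2:-→d3:-→d4:-→d5:-→d6:-→d7:-→d8:H2→d9:H2→d10:-  best=H2
  ? 217.214.89.226  path d0:H0→d1:-→d2:-→d3:-→d4:-→d5:-→d6:-→d7:-→d8:-→d9:-→d10:-→d11:-→d12:-→d13:-→d14:-→d15:-→d16:-→d17:-→d18:-→d19:-→d20:-→d21:-→d22:-→d23:-→d24:-→d25:-→d26:-→d27:-→d28:H4  best=H4
  ? 178.180.208.98  path d0:H0→d1:-→d2:-→d3:-→d4:-→d5:-→d6:-→d7:-→d8:H2→d9:H2→d10:-→d11:-→d12:-→d13:-→d14:-→d15:-→d16:-→d17:-→d18:-→d19:-→d20:-→d21:-→d22:-→d23:-→d24:-→d25:-→d26:-→d27:-→d28:H2  best=H2
  + 178.180.208.108/30 (H4) depth=30

== LOOKUPS ==
["H2","H4","H0","H2","H4","H2"]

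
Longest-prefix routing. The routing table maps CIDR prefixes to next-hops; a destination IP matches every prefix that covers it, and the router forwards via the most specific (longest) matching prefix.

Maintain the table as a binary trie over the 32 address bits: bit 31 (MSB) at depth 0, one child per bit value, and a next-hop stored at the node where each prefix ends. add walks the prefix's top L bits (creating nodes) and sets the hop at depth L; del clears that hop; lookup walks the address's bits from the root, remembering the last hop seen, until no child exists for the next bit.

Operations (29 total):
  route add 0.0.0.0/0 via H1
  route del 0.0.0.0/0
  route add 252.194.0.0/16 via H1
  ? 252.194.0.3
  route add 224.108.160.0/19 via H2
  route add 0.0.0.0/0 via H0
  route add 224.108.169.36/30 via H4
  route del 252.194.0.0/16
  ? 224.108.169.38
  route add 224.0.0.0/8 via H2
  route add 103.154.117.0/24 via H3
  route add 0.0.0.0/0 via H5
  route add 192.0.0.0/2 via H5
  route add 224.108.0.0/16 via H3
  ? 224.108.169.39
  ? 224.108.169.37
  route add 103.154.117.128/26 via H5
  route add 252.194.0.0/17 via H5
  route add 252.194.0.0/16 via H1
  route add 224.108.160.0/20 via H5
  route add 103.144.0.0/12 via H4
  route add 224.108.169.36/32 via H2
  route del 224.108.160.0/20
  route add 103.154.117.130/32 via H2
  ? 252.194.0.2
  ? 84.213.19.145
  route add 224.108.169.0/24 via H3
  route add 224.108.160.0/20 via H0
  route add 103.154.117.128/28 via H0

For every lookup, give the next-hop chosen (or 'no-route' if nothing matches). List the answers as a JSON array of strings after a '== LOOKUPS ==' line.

Trace:
  + 0.0.0.0/0 (H1) depth=0
  del 0.0.0.0/0 (clear depth 0)
  + 252.194.0.0/16 (H1) depth=16
  Q 252.194.0.3: descend 1111110011000010 ; hops seen [H1] ; pick H1
  + 224.108.160.0/19 (H2) depth=19
  + 0.0.0.0/0 (H0) depth=0
  + 224.108.169.36/30 (H4) depth=30
  del 252.194.0.0/16 (clear depth 16)
  Q 224.108.169.38: descend 111000000110110010101001001001 ; hops seen [H0,H2,H4] ; pick H4
  + 224.0.0.0/8 (H2) depth=8
  + 103.154.117.0/24 (H3) depth=24
  + 0.0.0.0/0 (H5) depth=0
  + 192.0.0.0/2 (H5) depth=2
  + 224.108.0.0/16 (H3) depth=16
  Q 224.108.169.39: descend 111000000110110010101001001001 ; hops seen [H5,H5,H2,H3,H2,H4] ; pick H4
  Q 224.108.169.37: descend 111000000110110010101001001001 ; hops seen [H5,H5,H2,H3,H2,H4] ; pick H4
  + 103.154.117.128/26 (H5) depth=26
  + 252.194.0.0/17 (H5) depth=17
  + 252.194.0.0/16 (H1) depth=16
  + 224.108.160.0/20 (H5) depth=20
  + 103.144.0.0/12 (H4) depth=12
  + 224.108.169.36/32 (H2) depth=32
  del 224.108.160.0/20 (clear depth 20)
  + 103.154.117.130/32 (H2) depth=32
  Q 252.194.0.2: descend 11111100110000100 ; hops seen [H5,H5,H1,H5] ; pick H5
  Q 84.213.19.145: descend 01 ; hops seen [H5] ; pick H5
  + 224.108.169.0/24 (H3) depth=24
  + 224.108.160.0/20 (H0) depth=20
  + 103.154.117.128/28 (H0) depth=28

== LOOKUPS ==
["H1","H4","H4","H4","H5","H5"]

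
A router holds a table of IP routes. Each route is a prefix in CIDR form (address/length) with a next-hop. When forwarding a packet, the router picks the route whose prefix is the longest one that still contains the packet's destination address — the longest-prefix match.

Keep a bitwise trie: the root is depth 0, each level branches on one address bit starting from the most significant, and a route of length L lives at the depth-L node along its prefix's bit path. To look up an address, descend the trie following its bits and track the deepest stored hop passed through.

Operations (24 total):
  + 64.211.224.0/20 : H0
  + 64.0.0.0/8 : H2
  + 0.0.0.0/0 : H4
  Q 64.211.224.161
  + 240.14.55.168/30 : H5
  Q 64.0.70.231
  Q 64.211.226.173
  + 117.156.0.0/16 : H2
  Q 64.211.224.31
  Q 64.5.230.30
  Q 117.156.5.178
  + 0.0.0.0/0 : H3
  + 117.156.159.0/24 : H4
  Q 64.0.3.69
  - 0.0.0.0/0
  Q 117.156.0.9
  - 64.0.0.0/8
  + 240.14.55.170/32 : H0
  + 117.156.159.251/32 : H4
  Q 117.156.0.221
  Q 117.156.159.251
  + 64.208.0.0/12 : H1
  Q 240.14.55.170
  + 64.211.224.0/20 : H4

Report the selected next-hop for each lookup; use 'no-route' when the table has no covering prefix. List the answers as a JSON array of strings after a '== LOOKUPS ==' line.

Process each operation:
  add 64.211.224.0/20 -> H0 at depth 20
  add 64.0.0.0/8 -> H2 at depth 8
  add 0.0.0.0/0 -> H4 at depth 0
  Q 64.211.224.161: descend 01000000110100111110 ; hops seen [H4,H2,H0] ; pick H0
  add 240.14.55.168/30 -> H5 at depth 30
  Q 64.0.70.231: descend 01000000 ; hops seen [H4,H2] ; pick H2
  Q 64.211.226.173: descend 01000000110100111110 ; hops seen [H4,H2,H0] ; pick H0
  add 117.156.0.0/16 -> H2 at depth 16
  Q 64.211.224.31: descend 01000000110100111110 ; hops seen [H4,H2,H0] ; pick H0
  Q 64.5.230.30: descend 01000000 ; hops seen [H4,H2] ; pick H2
  Q 117.156.5.178: descend 0111010110011100 ; hops seen [H4,H2] ; pick H2
  add 0.0.0.0/0 -> H3 at depth 0
  add 117.156.159.0/24 -> H4 at depth 24
  Q 64.0.3.69: descend 01000000 ; hops seen [H3,H2] ; pick H2
  del 0.0.0.0/0 (clear depth 0)
  Q 117.156.0.9: descend 0111010110011100 ; hops seen [H2] ; pick H2
  del 64.0.0.0/8 (clear depth 8)
  add 240.14.55.170/32 -> H0 at depth 32
  add 117.156.159.251/32 -> H4 at depth 32
  Q 117.156.0.221: descend 0111010110011100 ; hops seen [H2] ; pick H2
  Q 117.156.159.251: descend 01110101100111001001111111111011 ; hops seen [H2,H4,H4] ; pick H4
  add 64.208.0.0/12 -> H1 at depth 12
  Q 240.14.55.170: descend 11110000000011100011011110101010 ; hops seen [H5,H0] ; pick H0
  add 64.211.224.0/20 -> H4 at depth 20

== LOOKUPS ==
["H0","H2","H0","H0","H2","H2","H2","H2","H2","H4","H0"]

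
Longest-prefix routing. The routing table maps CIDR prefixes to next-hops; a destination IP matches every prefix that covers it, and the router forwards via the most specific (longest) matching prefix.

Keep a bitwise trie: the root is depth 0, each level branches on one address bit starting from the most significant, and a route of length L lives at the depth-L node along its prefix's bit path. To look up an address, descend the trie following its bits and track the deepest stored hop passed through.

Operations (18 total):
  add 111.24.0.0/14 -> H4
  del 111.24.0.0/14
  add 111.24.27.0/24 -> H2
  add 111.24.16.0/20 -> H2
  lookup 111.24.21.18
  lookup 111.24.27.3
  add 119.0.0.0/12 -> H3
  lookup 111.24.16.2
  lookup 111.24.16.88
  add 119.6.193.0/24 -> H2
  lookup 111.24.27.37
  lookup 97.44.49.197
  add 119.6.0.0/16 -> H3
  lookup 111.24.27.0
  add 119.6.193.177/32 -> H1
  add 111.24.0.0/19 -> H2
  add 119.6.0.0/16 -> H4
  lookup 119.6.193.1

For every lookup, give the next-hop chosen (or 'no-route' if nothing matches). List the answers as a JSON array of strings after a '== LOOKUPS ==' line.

Apply in order:
  + 111.24.0.0/14 (H4) depth=14
  - 111.24.0.0/14 clear@14
  + 111.24.27.0/24 (H2) depth=24
  + 111.24.16.0/20 (H2) depth=20
  ? 111.24.21.18  path d0:-→d1:-→d2:-→d3:-→d4:-→d5:-→d6:-→d7:-→d8:-→d9:-→d10:-→d11:-→d12:-→d13:-→d14:-→d15:-→d16:-→d17:-→d18:-→d19:-→d20:H2  best=H2
  ? 111.24.27.3  path d0:-→d1:-→d2:-→d3:-→d4:-→d5:-→d6:-→d7:-→d8:-→d9:-→d10:-→d11:-→d12:-→d13:-→d14:-→d15:-→d16:-→d17:-→d18:-→d19:-→d20:H2→d21:-→d22:-→d23:-→d24:H2  best=H2
  + 119.0.0.0/12 (H3) depth=12
  ? 111.24.16.2  path d0:-→d1:-→d2:-→d3:-→d4:-→d5:-→d6:-→d7:-→d8:-→d9:-→d10:-→d11:-→d12:-→d13:-→d14:-→d15:-→d16:-→d17:-→d18:-→d19:-→d20:H2  best=H2
  ? 111.24.16.88  path d0:-→d1:-→d2:-→d3:-→d4:-→d5:-→d6:-→d7:-→d8:-→d9:-→d10:-→d11:-→d12:-→d13:-→d14:-→d15:-→d16:-→d17:-→d18:-→d19:-→d20:H2  best=H2
  + 119.6.193.0/24 (H2) depth=24
  ? 111.24.27.37  path d0:-→d1:-→d2:-→d3:-→d4:-→d5:-→d6:-→d7:-→d8:-→d9:-→d10:-→d11:-→d12:-→d13:-→d14:-→d15:-→d16:-→d17:-→d18:-→d19:-→d20:H2→d21:-→d22:-→d23:-→d24:H2  best=H2
  ? 97.44.49.197  path d0:-→d1:-→d2:-→d3:-→d4:-  best=no-route
  + 119.6.0.0/16 (H3) depth=16
  ? 111.24.27.0  path d0:-→d1:-→d2:-→d3:-→d4:-→d5:-→d6:-→d7:-→d8:-→d9:-→d10:-→d11:-→d12:-→d13:-→d14:-→d15:-→d16:-→d17:-→d18:-→d19:-→d20:H2→d21:-→d22:-→d23:-→d24:H2  best=H2
  + 119.6.193.177/32 (H1) depth=32
  + 111.24.0.0/19 (H2) depth=19
  + 119.6.0.0/16 (H4) depth=16
  ? 119.6.193.1  path d0:-→d1:-→d2:-→d3:-→d4:-→d5:-→d6:-→d7:-→d8:-→d9:-→d10:-→d11:-→d12:H3→d13:-→d14:-→d15:-→d16:H4→d17:-→d18:-→d19:-→d20:-→d21:-→d22:-→d23:-→d24:H2  best=H2

== LOOKUPS ==
["H2","H2","H2","H2","H2","no-route","H2","H2"]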